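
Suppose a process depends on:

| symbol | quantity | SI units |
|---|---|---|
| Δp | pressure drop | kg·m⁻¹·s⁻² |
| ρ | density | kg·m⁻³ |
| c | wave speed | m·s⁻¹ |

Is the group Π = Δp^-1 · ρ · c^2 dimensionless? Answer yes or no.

yes

Sum the exponent of each base dimension across the product:
  M: −[Δp]_M + [ρ]_M + 2·[c]_M = −(1) + (1) + 2·(0) = 0
  L: −[Δp]_L + [ρ]_L + 2·[c]_L = −(-1) + (-3) + 2·(1) = 0
  T: −[Δp]_T + [ρ]_T + 2·[c]_T = −(-2) + (0) + 2·(-1) = 0
All base exponents vanish — dimensionless.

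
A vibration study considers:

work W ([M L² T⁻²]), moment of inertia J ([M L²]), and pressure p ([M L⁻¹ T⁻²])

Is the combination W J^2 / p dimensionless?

Sum the exponent of each base dimension across the product:
  M: [W]_M + 2·[J]_M − [p]_M = (1) + 2·(1) − (1) = 2
  L: [W]_L + 2·[J]_L − [p]_L = (2) + 2·(2) − (-1) = 7
  T: [W]_T + 2·[J]_T − [p]_T = (-2) + 2·(0) − (-2) = 0
Net dimensions [M² L⁷] ≠ [1] — not dimensionless.

no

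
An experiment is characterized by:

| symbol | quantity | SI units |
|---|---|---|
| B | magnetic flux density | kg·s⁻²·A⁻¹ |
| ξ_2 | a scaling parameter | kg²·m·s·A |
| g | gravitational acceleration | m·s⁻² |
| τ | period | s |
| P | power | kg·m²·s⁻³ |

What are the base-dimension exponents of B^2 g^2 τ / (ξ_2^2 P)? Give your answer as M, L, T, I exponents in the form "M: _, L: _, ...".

M: -3, L: -2, T: -6, I: -4

Collect each base-dimension exponent across the product:
  M: 2·(1) − 2·(2) + 2·(0) + (0) − (1) = -3
  L: 2·(0) − 2·(1) + 2·(1) + (0) − (2) = -2
  T: 2·(-2) − 2·(1) + 2·(-2) + (1) − (-3) = -6
  I: 2·(-1) − 2·(1) + 2·(0) + (0) − (0) = -4
So the dimensions are [M⁻³ L⁻² T⁻⁶ I⁻⁴].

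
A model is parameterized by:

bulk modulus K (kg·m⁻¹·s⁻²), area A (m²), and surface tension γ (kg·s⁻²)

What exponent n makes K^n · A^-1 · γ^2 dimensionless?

-2

Balance the M exponent: (1)·n from K, plus −(0) + 2·(1) = 2 from the rest, must sum to zero.
n + 2 = 0, so n = -2.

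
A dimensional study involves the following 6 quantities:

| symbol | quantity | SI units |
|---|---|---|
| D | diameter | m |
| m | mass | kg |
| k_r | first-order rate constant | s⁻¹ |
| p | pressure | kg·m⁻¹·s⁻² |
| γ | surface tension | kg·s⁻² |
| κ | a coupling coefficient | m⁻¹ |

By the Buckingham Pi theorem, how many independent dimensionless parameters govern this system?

There are 6 variables and 3 base dimensions (M, L, T).
The dimension matrix has rank 3.
Independent dimensionless groups: 6 − 3 = 3.

3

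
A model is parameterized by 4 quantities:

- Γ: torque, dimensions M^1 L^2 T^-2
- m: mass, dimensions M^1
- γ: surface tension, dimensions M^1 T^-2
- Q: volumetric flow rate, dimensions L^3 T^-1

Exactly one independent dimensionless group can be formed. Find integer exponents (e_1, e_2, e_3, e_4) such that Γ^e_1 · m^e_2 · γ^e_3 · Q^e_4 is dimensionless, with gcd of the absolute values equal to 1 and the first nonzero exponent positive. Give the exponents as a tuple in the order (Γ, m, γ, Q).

M: e_1·(1) + e_2·(1) + e_3·(1) + e_4·(0) = 0
L: e_1·(2) + e_2·(0) + e_3·(0) + e_4·(3) = 0
T: e_1·(-2) + e_2·(0) + e_3·(-2) + e_4·(-1) = 0
Solving this homogeneous linear system for the smallest-integer solution (first nonzero entry positive) gives (3, -1, -2, -2).

(3, -1, -2, -2)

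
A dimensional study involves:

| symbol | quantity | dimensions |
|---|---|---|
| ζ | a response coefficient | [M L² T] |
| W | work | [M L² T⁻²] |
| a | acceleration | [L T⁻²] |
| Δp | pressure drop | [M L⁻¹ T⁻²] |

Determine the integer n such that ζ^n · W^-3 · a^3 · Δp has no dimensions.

2

Balance the M exponent: (1)·n from ζ, plus −3·(1) + 3·(0) + (1) = -2 from the rest, must sum to zero.
n − 2 = 0, so n = 2.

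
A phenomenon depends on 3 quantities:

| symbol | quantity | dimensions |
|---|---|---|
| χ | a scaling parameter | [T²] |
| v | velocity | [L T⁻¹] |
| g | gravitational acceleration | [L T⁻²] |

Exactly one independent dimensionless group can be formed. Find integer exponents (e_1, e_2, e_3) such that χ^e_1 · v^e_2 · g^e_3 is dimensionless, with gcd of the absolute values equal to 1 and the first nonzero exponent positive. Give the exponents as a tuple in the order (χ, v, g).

L: e_1·(0) + e_2·(1) + e_3·(1) = 0
T: e_1·(2) + e_2·(-1) + e_3·(-2) = 0
Solving this homogeneous linear system for the smallest-integer solution (first nonzero entry positive) gives (1, -2, 2).

(1, -2, 2)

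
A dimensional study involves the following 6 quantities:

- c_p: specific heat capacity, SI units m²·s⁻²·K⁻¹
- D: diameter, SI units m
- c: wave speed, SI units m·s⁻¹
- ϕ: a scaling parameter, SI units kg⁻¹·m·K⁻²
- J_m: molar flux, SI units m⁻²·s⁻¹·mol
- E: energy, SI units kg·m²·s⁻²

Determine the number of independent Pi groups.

1

There are 6 variables and 5 base dimensions (M, L, T, Θ, N).
The dimension matrix has rank 5.
Independent dimensionless groups: 6 − 5 = 1.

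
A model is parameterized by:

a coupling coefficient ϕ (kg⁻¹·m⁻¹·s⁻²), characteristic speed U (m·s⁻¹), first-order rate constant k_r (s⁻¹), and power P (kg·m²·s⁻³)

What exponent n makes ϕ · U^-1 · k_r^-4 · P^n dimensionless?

1

Balance the M exponent: (1)·n from P, plus (-1) − (0) − 4·(0) = -1 from the rest, must sum to zero.
n − 1 = 0, so n = 1.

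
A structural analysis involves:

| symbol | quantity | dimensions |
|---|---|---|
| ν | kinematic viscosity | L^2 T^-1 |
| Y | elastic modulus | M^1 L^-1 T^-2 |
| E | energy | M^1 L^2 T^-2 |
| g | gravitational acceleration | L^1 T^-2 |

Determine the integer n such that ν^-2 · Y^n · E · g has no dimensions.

Balance the M exponent: (1)·n from Y, plus −2·(0) + (1) + (0) = 1 from the rest, must sum to zero.
n + 1 = 0, so n = -1.

-1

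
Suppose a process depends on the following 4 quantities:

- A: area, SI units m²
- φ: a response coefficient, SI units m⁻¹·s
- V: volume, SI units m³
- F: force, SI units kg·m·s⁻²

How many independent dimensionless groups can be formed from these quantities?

1

There are 4 variables and 3 base dimensions (M, L, T).
The dimension matrix has rank 3.
Independent dimensionless groups: 4 − 3 = 1.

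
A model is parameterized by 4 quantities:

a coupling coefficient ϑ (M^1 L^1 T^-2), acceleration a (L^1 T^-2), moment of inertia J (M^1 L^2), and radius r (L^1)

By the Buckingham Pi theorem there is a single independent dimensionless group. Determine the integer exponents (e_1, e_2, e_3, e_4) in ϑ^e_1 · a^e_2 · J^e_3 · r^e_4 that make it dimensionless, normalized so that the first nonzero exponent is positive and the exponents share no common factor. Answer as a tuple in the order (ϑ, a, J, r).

(1, -1, -1, 2)

M: e_1·(1) + e_2·(0) + e_3·(1) + e_4·(0) = 0
L: e_1·(1) + e_2·(1) + e_3·(2) + e_4·(1) = 0
T: e_1·(-2) + e_2·(-2) + e_3·(0) + e_4·(0) = 0
Solving this homogeneous linear system for the smallest-integer solution (first nonzero entry positive) gives (1, -1, -1, 2).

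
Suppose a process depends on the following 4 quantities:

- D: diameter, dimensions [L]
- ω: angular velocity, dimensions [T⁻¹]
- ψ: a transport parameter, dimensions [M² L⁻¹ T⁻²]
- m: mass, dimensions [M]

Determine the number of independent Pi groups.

1

There are 4 variables and 3 base dimensions (M, L, T).
The dimension matrix has rank 3.
Independent dimensionless groups: 4 − 3 = 1.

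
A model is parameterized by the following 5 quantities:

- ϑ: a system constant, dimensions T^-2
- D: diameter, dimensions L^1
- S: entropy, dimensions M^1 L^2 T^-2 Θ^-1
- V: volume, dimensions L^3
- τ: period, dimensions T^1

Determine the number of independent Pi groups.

There are 5 variables and 4 base dimensions (M, L, T, Θ).
The dimension matrix has rank 3 (less than 4: the dimension vectors are linearly dependent).
Independent dimensionless groups: 5 − 3 = 2.

2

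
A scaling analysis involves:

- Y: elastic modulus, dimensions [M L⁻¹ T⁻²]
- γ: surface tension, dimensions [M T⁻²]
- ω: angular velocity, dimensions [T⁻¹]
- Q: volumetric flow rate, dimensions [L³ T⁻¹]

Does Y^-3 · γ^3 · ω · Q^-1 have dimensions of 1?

yes

Sum the exponent of each base dimension across the product:
  M: −3·[Y]_M + 3·[γ]_M + [ω]_M − [Q]_M = −3·(1) + 3·(1) + (0) − (0) = 0
  L: −3·[Y]_L + 3·[γ]_L + [ω]_L − [Q]_L = −3·(-1) + 3·(0) + (0) − (3) = 0
  T: −3·[Y]_T + 3·[γ]_T + [ω]_T − [Q]_T = −3·(-2) + 3·(-2) + (-1) − (-1) = 0
All base exponents vanish — dimensionless.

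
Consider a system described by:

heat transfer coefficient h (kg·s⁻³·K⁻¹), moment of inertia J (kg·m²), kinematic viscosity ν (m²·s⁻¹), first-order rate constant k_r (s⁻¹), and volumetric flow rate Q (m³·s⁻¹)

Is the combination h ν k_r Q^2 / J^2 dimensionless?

no

Sum the exponent of each base dimension across the product:
  M: [h]_M − 2·[J]_M + [ν]_M + [k_r]_M + 2·[Q]_M = (1) − 2·(1) + (0) + (0) + 2·(0) = -1
  L: [h]_L − 2·[J]_L + [ν]_L + [k_r]_L + 2·[Q]_L = (0) − 2·(2) + (2) + (0) + 2·(3) = 4
  T: [h]_T − 2·[J]_T + [ν]_T + [k_r]_T + 2·[Q]_T = (-3) − 2·(0) + (-1) + (-1) + 2·(-1) = -7
  Θ: [h]_Θ − 2·[J]_Θ + [ν]_Θ + [k_r]_Θ + 2·[Q]_Θ = (-1) − 2·(0) + (0) + (0) + 2·(0) = -1
Net dimensions [M⁻¹ L⁴ T⁻⁷ Θ⁻¹] ≠ [1] — not dimensionless.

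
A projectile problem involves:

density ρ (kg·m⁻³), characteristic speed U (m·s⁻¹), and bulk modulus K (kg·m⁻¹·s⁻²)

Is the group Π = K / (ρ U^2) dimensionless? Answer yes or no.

yes

Sum the exponent of each base dimension across the product:
  M: −[ρ]_M − 2·[U]_M + [K]_M = −(1) − 2·(0) + (1) = 0
  L: −[ρ]_L − 2·[U]_L + [K]_L = −(-3) − 2·(1) + (-1) = 0
  T: −[ρ]_T − 2·[U]_T + [K]_T = −(0) − 2·(-1) + (-2) = 0
All base exponents vanish — dimensionless.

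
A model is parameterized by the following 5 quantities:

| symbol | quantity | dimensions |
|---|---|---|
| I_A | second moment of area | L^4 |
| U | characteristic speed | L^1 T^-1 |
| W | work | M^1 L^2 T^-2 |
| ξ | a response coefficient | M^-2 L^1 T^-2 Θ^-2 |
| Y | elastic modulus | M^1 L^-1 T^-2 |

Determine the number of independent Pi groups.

There are 5 variables and 4 base dimensions (M, L, T, Θ).
The dimension matrix has rank 4.
Independent dimensionless groups: 5 − 4 = 1.

1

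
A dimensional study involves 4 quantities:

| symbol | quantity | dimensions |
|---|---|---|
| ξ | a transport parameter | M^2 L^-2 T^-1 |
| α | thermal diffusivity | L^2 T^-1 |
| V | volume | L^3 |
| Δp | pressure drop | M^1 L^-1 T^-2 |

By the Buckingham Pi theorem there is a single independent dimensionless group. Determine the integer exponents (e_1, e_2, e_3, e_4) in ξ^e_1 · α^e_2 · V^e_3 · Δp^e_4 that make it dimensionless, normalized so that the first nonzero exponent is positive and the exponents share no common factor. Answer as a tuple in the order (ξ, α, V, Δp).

(1, 3, -2, -2)

M: e_1·(2) + e_2·(0) + e_3·(0) + e_4·(1) = 0
L: e_1·(-2) + e_2·(2) + e_3·(3) + e_4·(-1) = 0
T: e_1·(-1) + e_2·(-1) + e_3·(0) + e_4·(-2) = 0
Solving this homogeneous linear system for the smallest-integer solution (first nonzero entry positive) gives (1, 3, -2, -2).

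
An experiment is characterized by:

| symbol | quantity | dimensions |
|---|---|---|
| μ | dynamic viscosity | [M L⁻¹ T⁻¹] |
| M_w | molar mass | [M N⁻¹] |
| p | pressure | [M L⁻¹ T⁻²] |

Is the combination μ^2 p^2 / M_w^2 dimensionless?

no

Sum the exponent of each base dimension across the product:
  M: 2·[μ]_M − 2·[M_w]_M + 2·[p]_M = 2·(1) − 2·(1) + 2·(1) = 2
  L: 2·[μ]_L − 2·[M_w]_L + 2·[p]_L = 2·(-1) − 2·(0) + 2·(-1) = -4
  T: 2·[μ]_T − 2·[M_w]_T + 2·[p]_T = 2·(-1) − 2·(0) + 2·(-2) = -6
  N: 2·[μ]_N − 2·[M_w]_N + 2·[p]_N = 2·(0) − 2·(-1) + 2·(0) = 2
Net dimensions [M² L⁻⁴ T⁻⁶ N²] ≠ [1] — not dimensionless.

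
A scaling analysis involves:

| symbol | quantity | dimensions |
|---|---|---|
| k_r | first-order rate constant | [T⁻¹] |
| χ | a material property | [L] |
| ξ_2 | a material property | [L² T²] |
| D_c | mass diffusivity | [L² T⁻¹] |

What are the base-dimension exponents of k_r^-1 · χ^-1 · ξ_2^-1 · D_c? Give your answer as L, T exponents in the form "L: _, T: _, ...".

Collect each base-dimension exponent across the product:
  L: −(0) − (1) − (2) + (2) = -1
  T: −(-1) − (0) − (2) + (-1) = -2
So the dimensions are [L⁻¹ T⁻²].

L: -1, T: -2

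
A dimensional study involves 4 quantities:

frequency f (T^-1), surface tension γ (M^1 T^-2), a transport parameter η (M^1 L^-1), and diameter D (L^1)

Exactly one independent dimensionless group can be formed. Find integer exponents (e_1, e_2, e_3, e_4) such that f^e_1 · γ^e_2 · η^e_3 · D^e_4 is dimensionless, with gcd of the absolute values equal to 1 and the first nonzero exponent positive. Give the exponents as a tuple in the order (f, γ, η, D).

(2, -1, 1, 1)

M: e_1·(0) + e_2·(1) + e_3·(1) + e_4·(0) = 0
L: e_1·(0) + e_2·(0) + e_3·(-1) + e_4·(1) = 0
T: e_1·(-1) + e_2·(-2) + e_3·(0) + e_4·(0) = 0
Solving this homogeneous linear system for the smallest-integer solution (first nonzero entry positive) gives (2, -1, 1, 1).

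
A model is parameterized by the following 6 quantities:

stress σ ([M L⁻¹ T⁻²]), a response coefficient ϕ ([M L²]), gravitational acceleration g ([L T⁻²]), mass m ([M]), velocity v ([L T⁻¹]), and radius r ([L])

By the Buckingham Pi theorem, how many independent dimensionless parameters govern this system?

3

There are 6 variables and 3 base dimensions (M, L, T).
The dimension matrix has rank 3.
Independent dimensionless groups: 6 − 3 = 3.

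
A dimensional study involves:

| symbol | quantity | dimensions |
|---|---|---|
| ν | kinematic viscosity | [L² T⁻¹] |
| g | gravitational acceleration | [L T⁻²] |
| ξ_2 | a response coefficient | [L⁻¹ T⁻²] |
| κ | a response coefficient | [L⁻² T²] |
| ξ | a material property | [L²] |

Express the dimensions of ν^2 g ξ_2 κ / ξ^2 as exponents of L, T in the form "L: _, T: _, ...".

L: -2, T: -4

Collect each base-dimension exponent across the product:
  L: 2·(2) + (1) + (-1) + (-2) − 2·(2) = -2
  T: 2·(-1) + (-2) + (-2) + (2) − 2·(0) = -4
So the dimensions are [L⁻² T⁻⁴].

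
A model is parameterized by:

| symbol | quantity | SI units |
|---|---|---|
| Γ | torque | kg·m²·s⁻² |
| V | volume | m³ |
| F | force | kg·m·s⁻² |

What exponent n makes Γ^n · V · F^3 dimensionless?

Balance the M exponent: (1)·n from Γ, plus (0) + 3·(1) = 3 from the rest, must sum to zero.
n + 3 = 0, so n = -3.

-3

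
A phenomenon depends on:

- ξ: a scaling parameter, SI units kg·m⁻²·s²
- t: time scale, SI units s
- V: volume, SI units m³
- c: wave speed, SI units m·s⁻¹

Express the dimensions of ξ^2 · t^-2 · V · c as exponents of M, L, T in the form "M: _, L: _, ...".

Collect each base-dimension exponent across the product:
  M: 2·(1) − 2·(0) + (0) + (0) = 2
  L: 2·(-2) − 2·(0) + (3) + (1) = 0
  T: 2·(2) − 2·(1) + (0) + (-1) = 1
So the dimensions are [M² T].

M: 2, L: 0, T: 1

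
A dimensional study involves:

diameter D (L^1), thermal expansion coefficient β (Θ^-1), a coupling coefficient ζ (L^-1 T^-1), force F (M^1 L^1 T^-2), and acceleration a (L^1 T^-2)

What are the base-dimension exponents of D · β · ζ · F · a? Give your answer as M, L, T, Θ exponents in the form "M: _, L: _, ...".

Collect each base-dimension exponent across the product:
  M: (0) + (0) + (0) + (1) + (0) = 1
  L: (1) + (0) + (-1) + (1) + (1) = 2
  T: (0) + (0) + (-1) + (-2) + (-2) = -5
  Θ: (0) + (-1) + (0) + (0) + (0) = -1
So the dimensions are [M L² T⁻⁵ Θ⁻¹].

M: 1, L: 2, T: -5, Θ: -1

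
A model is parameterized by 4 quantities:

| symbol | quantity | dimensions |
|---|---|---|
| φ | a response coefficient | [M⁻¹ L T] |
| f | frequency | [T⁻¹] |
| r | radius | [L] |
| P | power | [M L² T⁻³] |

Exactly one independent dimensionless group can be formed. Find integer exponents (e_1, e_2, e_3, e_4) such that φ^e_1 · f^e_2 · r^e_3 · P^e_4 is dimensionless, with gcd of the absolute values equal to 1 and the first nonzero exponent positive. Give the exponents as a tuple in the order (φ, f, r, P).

M: e_1·(-1) + e_2·(0) + e_3·(0) + e_4·(1) = 0
L: e_1·(1) + e_2·(0) + e_3·(1) + e_4·(2) = 0
T: e_1·(1) + e_2·(-1) + e_3·(0) + e_4·(-3) = 0
Solving this homogeneous linear system for the smallest-integer solution (first nonzero entry positive) gives (1, -2, -3, 1).

(1, -2, -3, 1)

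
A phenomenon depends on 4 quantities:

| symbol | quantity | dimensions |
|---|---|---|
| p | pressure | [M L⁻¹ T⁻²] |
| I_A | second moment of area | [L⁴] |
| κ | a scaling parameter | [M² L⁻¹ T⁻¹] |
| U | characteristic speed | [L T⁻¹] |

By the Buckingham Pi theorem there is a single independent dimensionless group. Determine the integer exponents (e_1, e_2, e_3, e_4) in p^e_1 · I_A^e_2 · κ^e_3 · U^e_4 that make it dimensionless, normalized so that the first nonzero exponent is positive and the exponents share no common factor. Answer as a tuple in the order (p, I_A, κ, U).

M: e_1·(1) + e_2·(0) + e_3·(2) + e_4·(0) = 0
L: e_1·(-1) + e_2·(4) + e_3·(-1) + e_4·(1) = 0
T: e_1·(-2) + e_2·(0) + e_3·(-1) + e_4·(-1) = 0
Solving this homogeneous linear system for the smallest-integer solution (first nonzero entry positive) gives (2, 1, -1, -3).

(2, 1, -1, -3)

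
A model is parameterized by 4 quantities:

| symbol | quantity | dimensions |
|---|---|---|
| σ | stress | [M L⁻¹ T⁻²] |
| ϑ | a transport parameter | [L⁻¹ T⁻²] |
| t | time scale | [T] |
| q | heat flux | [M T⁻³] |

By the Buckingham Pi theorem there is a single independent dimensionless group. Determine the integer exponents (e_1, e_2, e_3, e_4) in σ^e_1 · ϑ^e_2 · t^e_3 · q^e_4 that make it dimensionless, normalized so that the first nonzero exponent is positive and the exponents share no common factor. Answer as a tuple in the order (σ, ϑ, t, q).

M: e_1·(1) + e_2·(0) + e_3·(0) + e_4·(1) = 0
L: e_1·(-1) + e_2·(-1) + e_3·(0) + e_4·(0) = 0
T: e_1·(-2) + e_2·(-2) + e_3·(1) + e_4·(-3) = 0
Solving this homogeneous linear system for the smallest-integer solution (first nonzero entry positive) gives (1, -1, -3, -1).

(1, -1, -3, -1)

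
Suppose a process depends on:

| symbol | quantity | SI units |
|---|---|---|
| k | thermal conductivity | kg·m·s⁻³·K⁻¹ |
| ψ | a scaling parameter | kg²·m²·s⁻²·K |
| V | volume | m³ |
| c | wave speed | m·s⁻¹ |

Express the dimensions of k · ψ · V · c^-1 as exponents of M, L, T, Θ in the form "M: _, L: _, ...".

Collect each base-dimension exponent across the product:
  M: (1) + (2) + (0) − (0) = 3
  L: (1) + (2) + (3) − (1) = 5
  T: (-3) + (-2) + (0) − (-1) = -4
  Θ: (-1) + (1) + (0) − (0) = 0
So the dimensions are [M³ L⁵ T⁻⁴].

M: 3, L: 5, T: -4, Θ: 0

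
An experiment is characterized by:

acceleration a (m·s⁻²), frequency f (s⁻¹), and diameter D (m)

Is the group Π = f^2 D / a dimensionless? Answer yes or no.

Sum the exponent of each base dimension across the product:
  L: −[a]_L + 2·[f]_L + [D]_L = −(1) + 2·(0) + (1) = 0
  T: −[a]_T + 2·[f]_T + [D]_T = −(-2) + 2·(-1) + (0) = 0
All base exponents vanish — dimensionless.

yes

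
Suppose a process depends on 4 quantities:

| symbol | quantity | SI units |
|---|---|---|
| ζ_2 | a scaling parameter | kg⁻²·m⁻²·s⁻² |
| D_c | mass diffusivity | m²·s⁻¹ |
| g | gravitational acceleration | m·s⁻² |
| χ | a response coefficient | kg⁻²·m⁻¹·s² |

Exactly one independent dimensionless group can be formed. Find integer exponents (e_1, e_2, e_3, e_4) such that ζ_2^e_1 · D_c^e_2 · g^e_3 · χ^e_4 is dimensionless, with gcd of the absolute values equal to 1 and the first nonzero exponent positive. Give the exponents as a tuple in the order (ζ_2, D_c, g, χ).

M: e_1·(-2) + e_2·(0) + e_3·(0) + e_4·(-2) = 0
L: e_1·(-2) + e_2·(2) + e_3·(1) + e_4·(-1) = 0
T: e_1·(-2) + e_2·(-1) + e_3·(-2) + e_4·(2) = 0
Solving this homogeneous linear system for the smallest-integer solution (first nonzero entry positive) gives (1, 2, -3, -1).

(1, 2, -3, -1)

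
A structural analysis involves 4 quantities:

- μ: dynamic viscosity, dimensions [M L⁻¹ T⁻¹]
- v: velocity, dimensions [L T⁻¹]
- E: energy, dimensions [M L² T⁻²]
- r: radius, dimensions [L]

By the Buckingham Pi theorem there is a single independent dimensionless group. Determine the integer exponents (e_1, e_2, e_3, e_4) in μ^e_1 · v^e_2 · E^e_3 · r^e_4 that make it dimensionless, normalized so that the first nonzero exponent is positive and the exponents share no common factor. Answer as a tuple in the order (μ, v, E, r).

M: e_1·(1) + e_2·(0) + e_3·(1) + e_4·(0) = 0
L: e_1·(-1) + e_2·(1) + e_3·(2) + e_4·(1) = 0
T: e_1·(-1) + e_2·(-1) + e_3·(-2) + e_4·(0) = 0
Solving this homogeneous linear system for the smallest-integer solution (first nonzero entry positive) gives (1, 1, -1, 2).

(1, 1, -1, 2)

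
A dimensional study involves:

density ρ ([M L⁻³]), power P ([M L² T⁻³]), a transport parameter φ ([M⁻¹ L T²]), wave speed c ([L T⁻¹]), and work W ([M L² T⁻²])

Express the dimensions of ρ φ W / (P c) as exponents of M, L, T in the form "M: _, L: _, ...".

Collect each base-dimension exponent across the product:
  M: (1) − (1) + (-1) − (0) + (1) = 0
  L: (-3) − (2) + (1) − (1) + (2) = -3
  T: (0) − (-3) + (2) − (-1) + (-2) = 4
So the dimensions are [L⁻³ T⁴].

M: 0, L: -3, T: 4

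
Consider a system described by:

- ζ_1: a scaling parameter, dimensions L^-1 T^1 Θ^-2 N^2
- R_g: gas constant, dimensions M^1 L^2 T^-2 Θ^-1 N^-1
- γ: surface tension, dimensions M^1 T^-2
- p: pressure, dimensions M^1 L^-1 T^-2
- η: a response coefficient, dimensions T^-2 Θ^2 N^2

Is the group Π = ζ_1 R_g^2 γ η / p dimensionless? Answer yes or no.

Sum the exponent of each base dimension across the product:
  M: [ζ_1]_M + 2·[R_g]_M + [γ]_M − [p]_M + [η]_M = (0) + 2·(1) + (1) − (1) + (0) = 2
  L: [ζ_1]_L + 2·[R_g]_L + [γ]_L − [p]_L + [η]_L = (-1) + 2·(2) + (0) − (-1) + (0) = 4
  T: [ζ_1]_T + 2·[R_g]_T + [γ]_T − [p]_T + [η]_T = (1) + 2·(-2) + (-2) − (-2) + (-2) = -5
  Θ: [ζ_1]_Θ + 2·[R_g]_Θ + [γ]_Θ − [p]_Θ + [η]_Θ = (-2) + 2·(-1) + (0) − (0) + (2) = -2
  N: [ζ_1]_N + 2·[R_g]_N + [γ]_N − [p]_N + [η]_N = (2) + 2·(-1) + (0) − (0) + (2) = 2
Net dimensions [M² L⁴ T⁻⁵ Θ⁻² N²] ≠ [1] — not dimensionless.

no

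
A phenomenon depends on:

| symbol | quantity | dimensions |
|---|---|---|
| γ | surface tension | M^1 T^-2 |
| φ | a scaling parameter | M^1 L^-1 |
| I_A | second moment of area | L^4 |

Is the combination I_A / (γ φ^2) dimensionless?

no

Sum the exponent of each base dimension across the product:
  M: −[γ]_M − 2·[φ]_M + [I_A]_M = −(1) − 2·(1) + (0) = -3
  L: −[γ]_L − 2·[φ]_L + [I_A]_L = −(0) − 2·(-1) + (4) = 6
  T: −[γ]_T − 2·[φ]_T + [I_A]_T = −(-2) − 2·(0) + (0) = 2
Net dimensions [M⁻³ L⁶ T²] ≠ [1] — not dimensionless.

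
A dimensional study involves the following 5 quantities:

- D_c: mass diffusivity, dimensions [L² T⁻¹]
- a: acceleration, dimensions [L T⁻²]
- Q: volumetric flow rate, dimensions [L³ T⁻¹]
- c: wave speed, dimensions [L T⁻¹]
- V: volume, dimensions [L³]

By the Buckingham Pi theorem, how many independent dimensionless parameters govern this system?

There are 5 variables and 2 base dimensions (L, T).
The dimension matrix has rank 2.
Independent dimensionless groups: 5 − 2 = 3.

3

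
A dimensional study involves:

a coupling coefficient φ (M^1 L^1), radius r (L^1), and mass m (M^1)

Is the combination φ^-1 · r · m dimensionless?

yes

Sum the exponent of each base dimension across the product:
  M: −[φ]_M + [r]_M + [m]_M = −(1) + (0) + (1) = 0
  L: −[φ]_L + [r]_L + [m]_L = −(1) + (1) + (0) = 0
  T: −[φ]_T + [r]_T + [m]_T = −(0) + (0) + (0) = 0
  Θ: −[φ]_Θ + [r]_Θ + [m]_Θ = −(0) + (0) + (0) = 0
  N: −[φ]_N + [r]_N + [m]_N = −(0) + (0) + (0) = 0
All base exponents vanish — dimensionless.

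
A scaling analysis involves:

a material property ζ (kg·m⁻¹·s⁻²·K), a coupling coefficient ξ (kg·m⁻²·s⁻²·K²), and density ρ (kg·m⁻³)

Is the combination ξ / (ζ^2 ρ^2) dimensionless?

Sum the exponent of each base dimension across the product:
  M: −2·[ζ]_M + [ξ]_M − 2·[ρ]_M = −2·(1) + (1) − 2·(1) = -3
  L: −2·[ζ]_L + [ξ]_L − 2·[ρ]_L = −2·(-1) + (-2) − 2·(-3) = 6
  T: −2·[ζ]_T + [ξ]_T − 2·[ρ]_T = −2·(-2) + (-2) − 2·(0) = 2
  Θ: −2·[ζ]_Θ + [ξ]_Θ − 2·[ρ]_Θ = −2·(1) + (2) − 2·(0) = 0
Net dimensions [M⁻³ L⁶ T²] ≠ [1] — not dimensionless.

no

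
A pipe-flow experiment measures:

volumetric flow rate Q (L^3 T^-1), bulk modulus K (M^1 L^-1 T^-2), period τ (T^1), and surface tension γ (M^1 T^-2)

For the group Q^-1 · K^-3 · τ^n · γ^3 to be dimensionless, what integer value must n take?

-1

Balance the T exponent: (1)·n from τ, plus −(-1) − 3·(-2) + 3·(-2) = 1 from the rest, must sum to zero.
n + 1 = 0, so n = -1.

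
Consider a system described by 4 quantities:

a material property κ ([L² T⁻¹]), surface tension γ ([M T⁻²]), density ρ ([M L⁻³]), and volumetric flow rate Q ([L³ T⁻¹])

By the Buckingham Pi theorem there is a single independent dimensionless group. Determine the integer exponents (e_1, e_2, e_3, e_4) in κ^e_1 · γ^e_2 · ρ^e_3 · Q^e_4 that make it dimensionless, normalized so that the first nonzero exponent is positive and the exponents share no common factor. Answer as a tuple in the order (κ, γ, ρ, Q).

M: e_1·(0) + e_2·(1) + e_3·(1) + e_4·(0) = 0
L: e_1·(2) + e_2·(0) + e_3·(-3) + e_4·(3) = 0
T: e_1·(-1) + e_2·(-2) + e_3·(0) + e_4·(-1) = 0
Solving this homogeneous linear system for the smallest-integer solution (first nonzero entry positive) gives (3, -1, 1, -1).

(3, -1, 1, -1)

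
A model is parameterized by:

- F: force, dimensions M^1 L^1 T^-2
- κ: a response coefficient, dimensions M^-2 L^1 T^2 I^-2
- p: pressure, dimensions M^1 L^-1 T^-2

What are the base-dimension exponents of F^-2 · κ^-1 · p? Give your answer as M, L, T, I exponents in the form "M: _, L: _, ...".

M: 1, L: -4, T: 0, I: 2

Collect each base-dimension exponent across the product:
  M: −2·(1) − (-2) + (1) = 1
  L: −2·(1) − (1) + (-1) = -4
  T: −2·(-2) − (2) + (-2) = 0
  I: −2·(0) − (-2) + (0) = 2
So the dimensions are [M L⁻⁴ I²].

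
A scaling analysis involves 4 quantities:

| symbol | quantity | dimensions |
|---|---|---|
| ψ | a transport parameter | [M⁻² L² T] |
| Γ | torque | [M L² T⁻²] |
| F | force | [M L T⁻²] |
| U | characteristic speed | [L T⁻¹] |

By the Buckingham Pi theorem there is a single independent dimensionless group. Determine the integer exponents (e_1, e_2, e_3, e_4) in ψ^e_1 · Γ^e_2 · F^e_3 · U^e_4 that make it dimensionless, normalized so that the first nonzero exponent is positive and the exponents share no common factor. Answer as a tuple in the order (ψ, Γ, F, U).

M: e_1·(-2) + e_2·(1) + e_3·(1) + e_4·(0) = 0
L: e_1·(2) + e_2·(2) + e_3·(1) + e_4·(1) = 0
T: e_1·(1) + e_2·(-2) + e_3·(-2) + e_4·(-1) = 0
Solving this homogeneous linear system for the smallest-integer solution (first nonzero entry positive) gives (1, -1, 3, -3).

(1, -1, 3, -3)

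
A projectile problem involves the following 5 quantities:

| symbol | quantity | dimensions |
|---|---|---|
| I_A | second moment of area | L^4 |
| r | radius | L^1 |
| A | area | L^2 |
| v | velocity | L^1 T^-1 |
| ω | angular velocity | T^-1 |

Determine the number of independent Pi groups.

3

There are 5 variables and 2 base dimensions (L, T).
The dimension matrix has rank 2.
Independent dimensionless groups: 5 − 2 = 3.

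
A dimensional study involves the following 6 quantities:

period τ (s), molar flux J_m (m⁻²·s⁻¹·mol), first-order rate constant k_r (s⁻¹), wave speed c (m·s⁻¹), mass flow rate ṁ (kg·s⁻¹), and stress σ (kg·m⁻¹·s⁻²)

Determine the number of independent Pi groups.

2

There are 6 variables and 4 base dimensions (M, L, T, N).
The dimension matrix has rank 4.
Independent dimensionless groups: 6 − 4 = 2.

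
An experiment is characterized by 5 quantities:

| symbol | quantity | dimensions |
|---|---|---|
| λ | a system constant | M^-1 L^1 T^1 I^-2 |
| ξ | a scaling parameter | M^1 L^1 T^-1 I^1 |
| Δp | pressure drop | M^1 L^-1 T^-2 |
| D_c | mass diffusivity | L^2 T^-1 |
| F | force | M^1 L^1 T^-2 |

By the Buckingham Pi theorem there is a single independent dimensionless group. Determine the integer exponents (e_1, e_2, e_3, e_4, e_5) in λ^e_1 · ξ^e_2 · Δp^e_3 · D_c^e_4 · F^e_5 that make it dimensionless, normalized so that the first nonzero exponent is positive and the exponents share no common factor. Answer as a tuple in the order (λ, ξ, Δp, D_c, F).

M: e_1·(-1) + e_2·(1) + e_3·(1) + e_4·(0) + e_5·(1) = 0
L: e_1·(1) + e_2·(1) + e_3·(-1) + e_4·(2) + e_5·(1) = 0
T: e_1·(1) + e_2·(-1) + e_3·(-2) + e_4·(-1) + e_5·(-2) = 0
I: e_1·(-2) + e_2·(1) + e_3·(0) + e_4·(0) + e_5·(0) = 0
Solving this homogeneous linear system for the smallest-integer solution (first nonzero entry positive) gives (1, 2, 2, 1, -3).

(1, 2, 2, 1, -3)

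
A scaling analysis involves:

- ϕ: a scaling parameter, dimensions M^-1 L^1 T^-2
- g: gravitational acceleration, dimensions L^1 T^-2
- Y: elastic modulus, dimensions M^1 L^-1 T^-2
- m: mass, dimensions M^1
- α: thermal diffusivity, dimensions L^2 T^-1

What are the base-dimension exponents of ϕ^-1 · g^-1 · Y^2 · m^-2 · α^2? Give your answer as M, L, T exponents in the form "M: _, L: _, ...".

M: 1, L: 0, T: -2

Collect each base-dimension exponent across the product:
  M: −(-1) − (0) + 2·(1) − 2·(1) + 2·(0) = 1
  L: −(1) − (1) + 2·(-1) − 2·(0) + 2·(2) = 0
  T: −(-2) − (-2) + 2·(-2) − 2·(0) + 2·(-1) = -2
So the dimensions are [M T⁻²].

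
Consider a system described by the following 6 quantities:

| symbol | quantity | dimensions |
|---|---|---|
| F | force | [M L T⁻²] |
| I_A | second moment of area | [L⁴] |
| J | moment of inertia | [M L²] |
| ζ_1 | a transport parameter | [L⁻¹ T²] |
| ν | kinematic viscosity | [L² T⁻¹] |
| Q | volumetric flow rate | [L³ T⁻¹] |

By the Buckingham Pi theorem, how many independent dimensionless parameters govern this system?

3

There are 6 variables and 3 base dimensions (M, L, T).
The dimension matrix has rank 3.
Independent dimensionless groups: 6 − 3 = 3.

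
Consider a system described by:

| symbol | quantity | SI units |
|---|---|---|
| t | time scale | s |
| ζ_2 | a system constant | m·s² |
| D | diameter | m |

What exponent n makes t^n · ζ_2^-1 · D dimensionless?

Balance the T exponent: (1)·n from t, plus −(2) + (0) = -2 from the rest, must sum to zero.
n − 2 = 0, so n = 2.

2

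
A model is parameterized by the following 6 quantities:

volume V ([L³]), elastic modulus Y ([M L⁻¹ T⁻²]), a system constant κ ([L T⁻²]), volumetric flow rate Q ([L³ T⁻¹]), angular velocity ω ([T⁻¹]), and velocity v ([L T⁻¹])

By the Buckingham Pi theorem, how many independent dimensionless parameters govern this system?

3

There are 6 variables and 3 base dimensions (M, L, T).
The dimension matrix has rank 3.
Independent dimensionless groups: 6 − 3 = 3.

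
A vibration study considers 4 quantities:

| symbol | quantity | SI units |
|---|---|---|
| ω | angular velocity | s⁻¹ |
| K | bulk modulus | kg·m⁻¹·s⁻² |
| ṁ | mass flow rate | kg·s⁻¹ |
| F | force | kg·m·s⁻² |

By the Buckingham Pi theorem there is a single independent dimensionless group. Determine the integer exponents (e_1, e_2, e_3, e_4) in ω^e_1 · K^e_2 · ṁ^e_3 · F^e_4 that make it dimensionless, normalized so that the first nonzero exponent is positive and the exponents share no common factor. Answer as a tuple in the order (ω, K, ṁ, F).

M: e_1·(0) + e_2·(1) + e_3·(1) + e_4·(1) = 0
L: e_1·(0) + e_2·(-1) + e_3·(0) + e_4·(1) = 0
T: e_1·(-1) + e_2·(-2) + e_3·(-1) + e_4·(-2) = 0
Solving this homogeneous linear system for the smallest-integer solution (first nonzero entry positive) gives (2, -1, 2, -1).

(2, -1, 2, -1)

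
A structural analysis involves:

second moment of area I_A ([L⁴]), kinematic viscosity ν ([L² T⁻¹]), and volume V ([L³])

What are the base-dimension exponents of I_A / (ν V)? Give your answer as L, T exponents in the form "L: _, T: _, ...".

Collect each base-dimension exponent across the product:
  L: (4) − (2) − (3) = -1
  T: (0) − (-1) − (0) = 1
So the dimensions are [L⁻¹ T].

L: -1, T: 1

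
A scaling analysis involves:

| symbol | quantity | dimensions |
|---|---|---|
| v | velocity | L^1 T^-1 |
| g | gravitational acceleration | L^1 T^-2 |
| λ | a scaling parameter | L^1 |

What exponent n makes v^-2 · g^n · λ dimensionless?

1

Balance the L exponent: (1)·n from g, plus −2·(1) + (1) = -1 from the rest, must sum to zero.
n − 1 = 0, so n = 1.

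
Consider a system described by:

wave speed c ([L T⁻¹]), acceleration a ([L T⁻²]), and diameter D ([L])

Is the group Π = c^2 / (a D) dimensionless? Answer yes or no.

yes

Sum the exponent of each base dimension across the product:
  M: 2·[c]_M − [a]_M − [D]_M = 2·(0) − (0) − (0) = 0
  L: 2·[c]_L − [a]_L − [D]_L = 2·(1) − (1) − (1) = 0
  T: 2·[c]_T − [a]_T − [D]_T = 2·(-1) − (-2) − (0) = 0
  Θ: 2·[c]_Θ − [a]_Θ − [D]_Θ = 2·(0) − (0) − (0) = 0
  N: 2·[c]_N − [a]_N − [D]_N = 2·(0) − (0) − (0) = 0
All base exponents vanish — dimensionless.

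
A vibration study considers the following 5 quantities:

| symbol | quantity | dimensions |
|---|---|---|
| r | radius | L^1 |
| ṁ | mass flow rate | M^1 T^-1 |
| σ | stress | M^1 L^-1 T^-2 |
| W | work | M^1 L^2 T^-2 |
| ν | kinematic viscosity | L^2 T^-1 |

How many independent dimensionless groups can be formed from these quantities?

There are 5 variables and 3 base dimensions (M, L, T).
The dimension matrix has rank 3.
Independent dimensionless groups: 5 − 3 = 2.

2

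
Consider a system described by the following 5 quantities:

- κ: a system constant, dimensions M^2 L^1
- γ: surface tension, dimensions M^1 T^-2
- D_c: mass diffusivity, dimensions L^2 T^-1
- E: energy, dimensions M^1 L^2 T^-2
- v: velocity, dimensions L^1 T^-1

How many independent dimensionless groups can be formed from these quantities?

There are 5 variables and 3 base dimensions (M, L, T).
The dimension matrix has rank 3.
Independent dimensionless groups: 5 − 3 = 2.

2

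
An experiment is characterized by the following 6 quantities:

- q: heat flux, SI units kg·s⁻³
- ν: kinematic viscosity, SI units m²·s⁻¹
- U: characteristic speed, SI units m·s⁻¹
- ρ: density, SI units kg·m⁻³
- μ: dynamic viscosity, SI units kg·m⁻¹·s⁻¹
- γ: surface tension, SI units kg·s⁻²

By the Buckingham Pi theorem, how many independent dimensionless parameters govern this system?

There are 6 variables and 3 base dimensions (M, L, T).
The dimension matrix has rank 3.
Independent dimensionless groups: 6 − 3 = 3.

3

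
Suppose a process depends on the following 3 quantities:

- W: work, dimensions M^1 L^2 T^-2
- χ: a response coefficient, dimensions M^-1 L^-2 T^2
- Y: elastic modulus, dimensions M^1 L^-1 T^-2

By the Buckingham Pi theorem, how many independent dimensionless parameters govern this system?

1

There are 3 variables and 3 base dimensions (M, L, T).
The dimension matrix has rank 2 (less than 3: the dimension vectors are linearly dependent).
Independent dimensionless groups: 3 − 2 = 1.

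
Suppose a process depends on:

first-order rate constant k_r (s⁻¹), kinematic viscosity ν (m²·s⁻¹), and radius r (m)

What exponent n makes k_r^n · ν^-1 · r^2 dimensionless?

Balance the T exponent: (-1)·n from k_r, plus −(-1) + 2·(0) = 1 from the rest, must sum to zero.
−n + 1 = 0, so n = 1.

1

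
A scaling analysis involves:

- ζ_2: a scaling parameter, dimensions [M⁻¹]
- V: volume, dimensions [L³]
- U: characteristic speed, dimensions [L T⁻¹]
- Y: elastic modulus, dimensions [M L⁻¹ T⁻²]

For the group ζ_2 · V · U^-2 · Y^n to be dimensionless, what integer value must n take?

1

Balance the M exponent: (1)·n from Y, plus (-1) + (0) − 2·(0) = -1 from the rest, must sum to zero.
n − 1 = 0, so n = 1.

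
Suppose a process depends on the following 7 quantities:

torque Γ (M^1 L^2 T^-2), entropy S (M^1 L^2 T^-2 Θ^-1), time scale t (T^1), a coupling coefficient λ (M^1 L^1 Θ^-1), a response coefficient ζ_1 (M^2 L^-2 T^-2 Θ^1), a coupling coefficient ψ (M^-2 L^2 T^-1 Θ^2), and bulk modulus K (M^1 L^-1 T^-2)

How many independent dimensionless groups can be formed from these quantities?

There are 7 variables and 4 base dimensions (M, L, T, Θ).
The dimension matrix has rank 4.
Independent dimensionless groups: 7 − 4 = 3.

3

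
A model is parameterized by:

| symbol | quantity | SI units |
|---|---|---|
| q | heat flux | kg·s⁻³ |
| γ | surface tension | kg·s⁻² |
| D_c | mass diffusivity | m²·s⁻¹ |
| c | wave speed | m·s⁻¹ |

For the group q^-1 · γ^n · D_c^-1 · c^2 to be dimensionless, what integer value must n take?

Balance the M exponent: (1)·n from γ, plus −(1) − (0) + 2·(0) = -1 from the rest, must sum to zero.
n − 1 = 0, so n = 1.

1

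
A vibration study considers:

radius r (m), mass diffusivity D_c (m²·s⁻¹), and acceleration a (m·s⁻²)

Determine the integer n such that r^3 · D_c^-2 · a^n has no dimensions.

1

Balance the L exponent: (1)·n from a, plus 3·(1) − 2·(2) = -1 from the rest, must sum to zero.
n − 1 = 0, so n = 1.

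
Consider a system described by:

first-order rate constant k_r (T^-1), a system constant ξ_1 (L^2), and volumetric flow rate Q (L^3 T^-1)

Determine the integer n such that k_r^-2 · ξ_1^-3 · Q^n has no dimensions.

2

Balance the L exponent: (3)·n from Q, plus −2·(0) − 3·(2) = -6 from the rest, must sum to zero.
3n − 6 = 0, so n = 2.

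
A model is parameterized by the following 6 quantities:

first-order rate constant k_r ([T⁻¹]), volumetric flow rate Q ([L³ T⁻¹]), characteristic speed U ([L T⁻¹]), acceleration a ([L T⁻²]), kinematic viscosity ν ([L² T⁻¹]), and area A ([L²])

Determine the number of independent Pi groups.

4

There are 6 variables and 2 base dimensions (L, T).
The dimension matrix has rank 2.
Independent dimensionless groups: 6 − 2 = 4.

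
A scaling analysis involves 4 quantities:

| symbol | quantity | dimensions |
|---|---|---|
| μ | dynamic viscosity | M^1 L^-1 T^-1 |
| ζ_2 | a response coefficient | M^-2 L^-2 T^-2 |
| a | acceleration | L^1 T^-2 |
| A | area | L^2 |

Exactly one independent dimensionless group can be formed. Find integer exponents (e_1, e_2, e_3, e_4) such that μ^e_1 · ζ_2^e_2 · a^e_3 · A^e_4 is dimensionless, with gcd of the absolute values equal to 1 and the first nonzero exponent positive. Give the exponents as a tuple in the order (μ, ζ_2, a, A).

(2, 1, -2, 3)

M: e_1·(1) + e_2·(-2) + e_3·(0) + e_4·(0) = 0
L: e_1·(-1) + e_2·(-2) + e_3·(1) + e_4·(2) = 0
T: e_1·(-1) + e_2·(-2) + e_3·(-2) + e_4·(0) = 0
Solving this homogeneous linear system for the smallest-integer solution (first nonzero entry positive) gives (2, 1, -2, 3).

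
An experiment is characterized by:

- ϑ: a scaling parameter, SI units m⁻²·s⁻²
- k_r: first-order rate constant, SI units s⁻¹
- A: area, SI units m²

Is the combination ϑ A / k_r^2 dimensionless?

Sum the exponent of each base dimension across the product:
  L: [ϑ]_L − 2·[k_r]_L + [A]_L = (-2) − 2·(0) + (2) = 0
  T: [ϑ]_T − 2·[k_r]_T + [A]_T = (-2) − 2·(-1) + (0) = 0
All base exponents vanish — dimensionless.

yes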